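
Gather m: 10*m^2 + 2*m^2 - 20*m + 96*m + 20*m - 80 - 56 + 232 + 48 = 12*m^2 + 96*m + 144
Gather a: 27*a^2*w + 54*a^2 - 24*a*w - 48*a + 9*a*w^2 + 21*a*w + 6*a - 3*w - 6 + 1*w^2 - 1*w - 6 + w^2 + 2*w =a^2*(27*w + 54) + a*(9*w^2 - 3*w - 42) + 2*w^2 - 2*w - 12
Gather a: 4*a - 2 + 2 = 4*a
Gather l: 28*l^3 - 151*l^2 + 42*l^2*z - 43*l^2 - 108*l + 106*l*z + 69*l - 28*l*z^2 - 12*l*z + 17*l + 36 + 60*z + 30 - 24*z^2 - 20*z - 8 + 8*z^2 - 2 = 28*l^3 + l^2*(42*z - 194) + l*(-28*z^2 + 94*z - 22) - 16*z^2 + 40*z + 56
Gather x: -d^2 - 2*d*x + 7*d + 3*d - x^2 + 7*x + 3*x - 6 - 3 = -d^2 + 10*d - x^2 + x*(10 - 2*d) - 9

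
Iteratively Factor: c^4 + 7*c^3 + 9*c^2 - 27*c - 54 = (c + 3)*(c^3 + 4*c^2 - 3*c - 18) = (c - 2)*(c + 3)*(c^2 + 6*c + 9) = (c - 2)*(c + 3)^2*(c + 3)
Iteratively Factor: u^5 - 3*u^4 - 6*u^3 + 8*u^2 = (u - 1)*(u^4 - 2*u^3 - 8*u^2) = u*(u - 1)*(u^3 - 2*u^2 - 8*u) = u*(u - 4)*(u - 1)*(u^2 + 2*u) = u^2*(u - 4)*(u - 1)*(u + 2)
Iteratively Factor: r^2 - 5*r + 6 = (r - 3)*(r - 2)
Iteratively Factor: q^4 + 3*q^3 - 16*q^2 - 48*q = (q + 3)*(q^3 - 16*q) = (q + 3)*(q + 4)*(q^2 - 4*q) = (q - 4)*(q + 3)*(q + 4)*(q)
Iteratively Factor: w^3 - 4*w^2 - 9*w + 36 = (w - 3)*(w^2 - w - 12) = (w - 3)*(w + 3)*(w - 4)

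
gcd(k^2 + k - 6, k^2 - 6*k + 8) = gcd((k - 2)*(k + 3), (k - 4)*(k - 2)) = k - 2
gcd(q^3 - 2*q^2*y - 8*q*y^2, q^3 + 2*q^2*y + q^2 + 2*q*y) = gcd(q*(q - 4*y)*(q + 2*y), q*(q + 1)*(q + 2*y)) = q^2 + 2*q*y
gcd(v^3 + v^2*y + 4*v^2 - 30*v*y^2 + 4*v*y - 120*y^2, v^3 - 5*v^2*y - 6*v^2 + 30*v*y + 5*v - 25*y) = -v + 5*y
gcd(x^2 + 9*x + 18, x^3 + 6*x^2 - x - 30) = x + 3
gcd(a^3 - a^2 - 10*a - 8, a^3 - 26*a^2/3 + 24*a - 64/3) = a - 4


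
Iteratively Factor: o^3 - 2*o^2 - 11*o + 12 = (o - 4)*(o^2 + 2*o - 3) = (o - 4)*(o - 1)*(o + 3)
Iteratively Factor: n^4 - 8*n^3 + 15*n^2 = (n)*(n^3 - 8*n^2 + 15*n) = n*(n - 3)*(n^2 - 5*n) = n^2*(n - 3)*(n - 5)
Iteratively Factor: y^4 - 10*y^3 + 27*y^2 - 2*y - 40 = (y + 1)*(y^3 - 11*y^2 + 38*y - 40) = (y - 2)*(y + 1)*(y^2 - 9*y + 20) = (y - 5)*(y - 2)*(y + 1)*(y - 4)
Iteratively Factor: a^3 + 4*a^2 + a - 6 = (a - 1)*(a^2 + 5*a + 6) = (a - 1)*(a + 3)*(a + 2)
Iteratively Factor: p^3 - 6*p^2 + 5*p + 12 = (p - 3)*(p^2 - 3*p - 4) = (p - 4)*(p - 3)*(p + 1)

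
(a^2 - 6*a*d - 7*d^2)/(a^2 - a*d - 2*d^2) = (a - 7*d)/(a - 2*d)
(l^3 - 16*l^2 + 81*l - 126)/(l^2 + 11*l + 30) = (l^3 - 16*l^2 + 81*l - 126)/(l^2 + 11*l + 30)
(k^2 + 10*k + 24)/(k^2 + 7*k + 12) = (k + 6)/(k + 3)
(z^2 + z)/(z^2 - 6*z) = (z + 1)/(z - 6)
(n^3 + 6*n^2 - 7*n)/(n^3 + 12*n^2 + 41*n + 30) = n*(n^2 + 6*n - 7)/(n^3 + 12*n^2 + 41*n + 30)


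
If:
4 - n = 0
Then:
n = 4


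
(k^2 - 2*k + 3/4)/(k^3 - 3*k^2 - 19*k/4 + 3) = (2*k - 3)/(2*k^2 - 5*k - 12)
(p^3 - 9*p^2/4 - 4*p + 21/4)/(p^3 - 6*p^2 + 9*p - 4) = (4*p^2 - 5*p - 21)/(4*(p^2 - 5*p + 4))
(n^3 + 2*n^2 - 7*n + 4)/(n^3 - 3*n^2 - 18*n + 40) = (n^2 - 2*n + 1)/(n^2 - 7*n + 10)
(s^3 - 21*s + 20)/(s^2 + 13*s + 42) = (s^3 - 21*s + 20)/(s^2 + 13*s + 42)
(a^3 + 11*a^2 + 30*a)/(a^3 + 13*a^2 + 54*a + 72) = a*(a + 5)/(a^2 + 7*a + 12)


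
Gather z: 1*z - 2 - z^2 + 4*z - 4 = -z^2 + 5*z - 6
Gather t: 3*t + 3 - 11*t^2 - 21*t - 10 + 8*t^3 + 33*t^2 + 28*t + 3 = 8*t^3 + 22*t^2 + 10*t - 4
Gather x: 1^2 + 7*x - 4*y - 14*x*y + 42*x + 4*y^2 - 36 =x*(49 - 14*y) + 4*y^2 - 4*y - 35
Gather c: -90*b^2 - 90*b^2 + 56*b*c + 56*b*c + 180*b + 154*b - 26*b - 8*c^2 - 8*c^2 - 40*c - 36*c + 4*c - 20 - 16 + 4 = -180*b^2 + 308*b - 16*c^2 + c*(112*b - 72) - 32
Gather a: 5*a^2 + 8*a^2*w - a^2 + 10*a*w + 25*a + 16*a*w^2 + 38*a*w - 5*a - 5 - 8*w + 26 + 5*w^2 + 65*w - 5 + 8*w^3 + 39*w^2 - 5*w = a^2*(8*w + 4) + a*(16*w^2 + 48*w + 20) + 8*w^3 + 44*w^2 + 52*w + 16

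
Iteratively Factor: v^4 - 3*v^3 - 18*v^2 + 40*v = (v - 5)*(v^3 + 2*v^2 - 8*v) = (v - 5)*(v + 4)*(v^2 - 2*v) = (v - 5)*(v - 2)*(v + 4)*(v)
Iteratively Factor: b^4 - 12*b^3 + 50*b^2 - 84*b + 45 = (b - 1)*(b^3 - 11*b^2 + 39*b - 45) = (b - 5)*(b - 1)*(b^2 - 6*b + 9) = (b - 5)*(b - 3)*(b - 1)*(b - 3)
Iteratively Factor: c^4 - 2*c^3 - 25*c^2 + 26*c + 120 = (c + 2)*(c^3 - 4*c^2 - 17*c + 60) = (c - 3)*(c + 2)*(c^2 - c - 20) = (c - 3)*(c + 2)*(c + 4)*(c - 5)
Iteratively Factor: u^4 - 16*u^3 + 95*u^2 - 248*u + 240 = (u - 4)*(u^3 - 12*u^2 + 47*u - 60) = (u - 4)*(u - 3)*(u^2 - 9*u + 20) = (u - 4)^2*(u - 3)*(u - 5)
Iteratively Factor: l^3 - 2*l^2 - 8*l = (l + 2)*(l^2 - 4*l) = l*(l + 2)*(l - 4)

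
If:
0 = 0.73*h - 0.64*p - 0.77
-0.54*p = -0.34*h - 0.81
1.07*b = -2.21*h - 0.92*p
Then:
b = -15.08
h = 5.29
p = 4.83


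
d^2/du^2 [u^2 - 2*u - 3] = 2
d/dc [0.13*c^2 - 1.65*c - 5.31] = 0.26*c - 1.65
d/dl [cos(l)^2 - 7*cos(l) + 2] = (7 - 2*cos(l))*sin(l)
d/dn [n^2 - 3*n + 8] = 2*n - 3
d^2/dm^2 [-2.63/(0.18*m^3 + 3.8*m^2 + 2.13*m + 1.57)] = ((2.8404*m + 19.988)*(0.18*m^3 + 3.8*m^2 + 2.13*m + 1.57) - 2.63*(0.54*m^2 + 7.6*m + 2.13)*(1.08*m^2 + 15.2*m + 4.26))/(0.18*m^3 + 3.8*m^2 + 2.13*m + 1.57)^3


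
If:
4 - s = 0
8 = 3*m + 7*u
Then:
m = 8/3 - 7*u/3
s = 4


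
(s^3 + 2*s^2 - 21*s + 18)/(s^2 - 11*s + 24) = (s^2 + 5*s - 6)/(s - 8)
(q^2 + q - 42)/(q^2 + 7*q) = (q - 6)/q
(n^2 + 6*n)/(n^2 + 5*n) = (n + 6)/(n + 5)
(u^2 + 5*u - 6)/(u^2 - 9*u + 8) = (u + 6)/(u - 8)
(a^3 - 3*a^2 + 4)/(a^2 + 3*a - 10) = (a^2 - a - 2)/(a + 5)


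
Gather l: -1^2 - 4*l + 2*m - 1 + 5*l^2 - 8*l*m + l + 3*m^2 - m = 5*l^2 + l*(-8*m - 3) + 3*m^2 + m - 2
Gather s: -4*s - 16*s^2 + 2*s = -16*s^2 - 2*s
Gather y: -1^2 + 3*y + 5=3*y + 4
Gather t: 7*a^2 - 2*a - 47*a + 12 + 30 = 7*a^2 - 49*a + 42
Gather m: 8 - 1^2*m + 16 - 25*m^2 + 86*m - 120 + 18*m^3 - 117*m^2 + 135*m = 18*m^3 - 142*m^2 + 220*m - 96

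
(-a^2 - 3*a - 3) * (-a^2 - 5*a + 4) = a^4 + 8*a^3 + 14*a^2 + 3*a - 12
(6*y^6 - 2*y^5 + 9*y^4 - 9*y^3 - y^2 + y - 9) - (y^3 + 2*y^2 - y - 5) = 6*y^6 - 2*y^5 + 9*y^4 - 10*y^3 - 3*y^2 + 2*y - 4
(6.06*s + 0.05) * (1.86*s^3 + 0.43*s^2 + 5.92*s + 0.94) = 11.2716*s^4 + 2.6988*s^3 + 35.8967*s^2 + 5.9924*s + 0.047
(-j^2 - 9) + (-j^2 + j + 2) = -2*j^2 + j - 7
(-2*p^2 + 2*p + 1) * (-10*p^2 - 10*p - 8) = 20*p^4 - 14*p^2 - 26*p - 8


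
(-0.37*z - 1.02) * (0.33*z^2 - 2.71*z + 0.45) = -0.1221*z^3 + 0.6661*z^2 + 2.5977*z - 0.459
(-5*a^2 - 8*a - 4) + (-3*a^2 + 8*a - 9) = -8*a^2 - 13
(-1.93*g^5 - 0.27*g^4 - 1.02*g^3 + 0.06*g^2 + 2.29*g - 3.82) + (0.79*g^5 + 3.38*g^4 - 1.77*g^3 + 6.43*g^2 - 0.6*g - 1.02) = -1.14*g^5 + 3.11*g^4 - 2.79*g^3 + 6.49*g^2 + 1.69*g - 4.84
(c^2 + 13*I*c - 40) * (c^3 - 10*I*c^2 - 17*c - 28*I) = c^5 + 3*I*c^4 + 73*c^3 + 151*I*c^2 + 1044*c + 1120*I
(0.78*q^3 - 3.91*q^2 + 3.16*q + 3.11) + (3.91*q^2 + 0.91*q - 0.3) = 0.78*q^3 + 4.07*q + 2.81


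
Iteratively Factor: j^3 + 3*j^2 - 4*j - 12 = (j + 2)*(j^2 + j - 6) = (j - 2)*(j + 2)*(j + 3)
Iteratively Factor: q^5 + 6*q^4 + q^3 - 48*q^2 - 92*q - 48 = (q + 2)*(q^4 + 4*q^3 - 7*q^2 - 34*q - 24) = (q + 2)*(q + 4)*(q^3 - 7*q - 6) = (q + 1)*(q + 2)*(q + 4)*(q^2 - q - 6) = (q - 3)*(q + 1)*(q + 2)*(q + 4)*(q + 2)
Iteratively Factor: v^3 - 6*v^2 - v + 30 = (v - 3)*(v^2 - 3*v - 10) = (v - 5)*(v - 3)*(v + 2)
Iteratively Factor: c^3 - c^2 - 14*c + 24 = (c - 3)*(c^2 + 2*c - 8) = (c - 3)*(c - 2)*(c + 4)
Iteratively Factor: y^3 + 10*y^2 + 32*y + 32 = (y + 2)*(y^2 + 8*y + 16) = (y + 2)*(y + 4)*(y + 4)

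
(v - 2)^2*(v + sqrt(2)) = v^3 - 4*v^2 + sqrt(2)*v^2 - 4*sqrt(2)*v + 4*v + 4*sqrt(2)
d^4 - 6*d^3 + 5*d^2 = d^2*(d - 5)*(d - 1)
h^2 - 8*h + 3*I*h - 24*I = (h - 8)*(h + 3*I)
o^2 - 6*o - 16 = (o - 8)*(o + 2)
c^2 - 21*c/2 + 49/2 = (c - 7)*(c - 7/2)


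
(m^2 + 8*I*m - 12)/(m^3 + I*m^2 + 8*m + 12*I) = (m + 6*I)/(m^2 - I*m + 6)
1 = 1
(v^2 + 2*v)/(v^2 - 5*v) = (v + 2)/(v - 5)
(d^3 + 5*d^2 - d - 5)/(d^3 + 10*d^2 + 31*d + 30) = (d^2 - 1)/(d^2 + 5*d + 6)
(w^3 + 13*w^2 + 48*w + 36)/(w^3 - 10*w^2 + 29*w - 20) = (w^3 + 13*w^2 + 48*w + 36)/(w^3 - 10*w^2 + 29*w - 20)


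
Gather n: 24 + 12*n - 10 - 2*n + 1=10*n + 15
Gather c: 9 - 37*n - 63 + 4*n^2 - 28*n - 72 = 4*n^2 - 65*n - 126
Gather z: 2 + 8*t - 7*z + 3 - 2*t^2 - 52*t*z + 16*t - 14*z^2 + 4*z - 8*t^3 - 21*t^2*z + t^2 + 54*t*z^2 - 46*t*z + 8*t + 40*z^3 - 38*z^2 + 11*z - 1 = -8*t^3 - t^2 + 32*t + 40*z^3 + z^2*(54*t - 52) + z*(-21*t^2 - 98*t + 8) + 4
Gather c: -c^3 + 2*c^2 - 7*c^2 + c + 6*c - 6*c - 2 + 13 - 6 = -c^3 - 5*c^2 + c + 5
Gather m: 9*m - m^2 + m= -m^2 + 10*m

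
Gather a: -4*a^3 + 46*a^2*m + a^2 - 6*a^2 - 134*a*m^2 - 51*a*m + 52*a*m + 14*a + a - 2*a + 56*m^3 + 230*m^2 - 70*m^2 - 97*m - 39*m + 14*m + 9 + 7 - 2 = -4*a^3 + a^2*(46*m - 5) + a*(-134*m^2 + m + 13) + 56*m^3 + 160*m^2 - 122*m + 14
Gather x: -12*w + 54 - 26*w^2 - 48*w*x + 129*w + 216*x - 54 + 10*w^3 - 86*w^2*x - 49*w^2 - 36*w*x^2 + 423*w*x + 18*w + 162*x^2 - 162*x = 10*w^3 - 75*w^2 + 135*w + x^2*(162 - 36*w) + x*(-86*w^2 + 375*w + 54)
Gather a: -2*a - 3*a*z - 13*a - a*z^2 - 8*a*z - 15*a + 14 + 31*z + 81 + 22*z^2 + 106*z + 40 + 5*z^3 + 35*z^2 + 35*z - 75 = a*(-z^2 - 11*z - 30) + 5*z^3 + 57*z^2 + 172*z + 60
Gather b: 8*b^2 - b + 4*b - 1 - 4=8*b^2 + 3*b - 5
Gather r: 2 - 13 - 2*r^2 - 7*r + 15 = -2*r^2 - 7*r + 4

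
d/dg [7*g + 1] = 7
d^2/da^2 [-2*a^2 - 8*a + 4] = -4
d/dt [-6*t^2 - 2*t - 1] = -12*t - 2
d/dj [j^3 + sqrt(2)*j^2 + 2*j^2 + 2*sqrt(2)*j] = 3*j^2 + 2*sqrt(2)*j + 4*j + 2*sqrt(2)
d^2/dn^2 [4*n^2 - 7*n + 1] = 8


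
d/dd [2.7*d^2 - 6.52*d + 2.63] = 5.4*d - 6.52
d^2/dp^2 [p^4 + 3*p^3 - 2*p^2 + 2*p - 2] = 12*p^2 + 18*p - 4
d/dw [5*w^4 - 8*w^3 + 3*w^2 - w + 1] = 20*w^3 - 24*w^2 + 6*w - 1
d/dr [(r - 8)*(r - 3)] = 2*r - 11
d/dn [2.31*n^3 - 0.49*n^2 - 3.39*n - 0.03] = 6.93*n^2 - 0.98*n - 3.39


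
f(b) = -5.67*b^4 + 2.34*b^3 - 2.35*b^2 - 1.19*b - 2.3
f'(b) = -22.68*b^3 + 7.02*b^2 - 4.7*b - 1.19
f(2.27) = -140.29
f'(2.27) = -240.98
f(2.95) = -395.60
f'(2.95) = -536.21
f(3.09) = -476.29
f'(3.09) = -617.83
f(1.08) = -11.09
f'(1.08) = -26.65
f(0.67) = -4.59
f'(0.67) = -8.01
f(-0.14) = -2.19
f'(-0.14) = -0.33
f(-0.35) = -2.36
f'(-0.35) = 2.29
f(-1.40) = -33.44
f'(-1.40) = 81.38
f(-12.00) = -121943.06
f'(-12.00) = 40257.13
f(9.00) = -35698.37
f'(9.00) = -16008.59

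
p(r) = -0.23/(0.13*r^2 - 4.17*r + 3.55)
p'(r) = -0.23*(4.17 - 0.26*r)/(0.13*r^2 - 4.17*r + 3.55)^2 = (0.0598*r - 0.9591)/(0.13*r^2 - 4.17*r + 3.55)^2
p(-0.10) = -0.06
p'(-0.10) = -0.06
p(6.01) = 0.01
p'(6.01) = -0.00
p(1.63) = 0.08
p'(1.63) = -0.10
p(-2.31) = -0.02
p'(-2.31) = -0.01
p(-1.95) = -0.02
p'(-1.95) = -0.01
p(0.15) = -0.08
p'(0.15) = -0.11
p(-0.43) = -0.04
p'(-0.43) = -0.03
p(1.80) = 0.07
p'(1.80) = -0.07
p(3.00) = 0.03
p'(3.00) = -0.01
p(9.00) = 0.01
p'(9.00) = -0.00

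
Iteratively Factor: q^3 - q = (q + 1)*(q^2 - q) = (q - 1)*(q + 1)*(q)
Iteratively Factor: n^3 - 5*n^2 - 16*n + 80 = (n + 4)*(n^2 - 9*n + 20) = (n - 5)*(n + 4)*(n - 4)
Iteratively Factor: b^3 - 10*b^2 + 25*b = (b - 5)*(b^2 - 5*b) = b*(b - 5)*(b - 5)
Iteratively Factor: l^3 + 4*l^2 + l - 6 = (l - 1)*(l^2 + 5*l + 6) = (l - 1)*(l + 3)*(l + 2)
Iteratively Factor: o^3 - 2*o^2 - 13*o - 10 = (o + 2)*(o^2 - 4*o - 5) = (o - 5)*(o + 2)*(o + 1)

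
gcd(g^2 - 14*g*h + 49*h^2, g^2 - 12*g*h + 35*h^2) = g - 7*h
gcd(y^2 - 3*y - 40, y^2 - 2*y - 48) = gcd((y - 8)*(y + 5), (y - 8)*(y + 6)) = y - 8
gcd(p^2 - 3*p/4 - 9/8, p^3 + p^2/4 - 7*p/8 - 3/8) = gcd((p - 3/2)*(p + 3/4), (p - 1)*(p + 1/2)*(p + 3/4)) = p + 3/4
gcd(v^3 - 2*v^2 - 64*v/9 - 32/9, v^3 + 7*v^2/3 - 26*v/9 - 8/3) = v + 2/3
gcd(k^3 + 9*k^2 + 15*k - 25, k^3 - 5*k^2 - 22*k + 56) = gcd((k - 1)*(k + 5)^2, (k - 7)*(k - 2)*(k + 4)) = 1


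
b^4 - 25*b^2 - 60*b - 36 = (b - 6)*(b + 1)*(b + 2)*(b + 3)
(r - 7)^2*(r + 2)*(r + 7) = r^4 - 5*r^3 - 63*r^2 + 245*r + 686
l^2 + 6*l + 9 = (l + 3)^2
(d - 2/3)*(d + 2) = d^2 + 4*d/3 - 4/3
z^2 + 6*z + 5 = (z + 1)*(z + 5)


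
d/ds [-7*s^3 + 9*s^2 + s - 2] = -21*s^2 + 18*s + 1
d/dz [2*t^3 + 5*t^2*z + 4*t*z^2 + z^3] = 5*t^2 + 8*t*z + 3*z^2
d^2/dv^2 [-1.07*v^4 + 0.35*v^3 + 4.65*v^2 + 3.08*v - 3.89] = -12.84*v^2 + 2.1*v + 9.3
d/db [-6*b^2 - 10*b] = -12*b - 10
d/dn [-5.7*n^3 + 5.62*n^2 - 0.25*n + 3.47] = -17.1*n^2 + 11.24*n - 0.25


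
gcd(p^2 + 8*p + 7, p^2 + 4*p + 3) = p + 1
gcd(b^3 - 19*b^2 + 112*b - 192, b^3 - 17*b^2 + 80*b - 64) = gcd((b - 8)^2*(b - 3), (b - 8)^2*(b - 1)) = b^2 - 16*b + 64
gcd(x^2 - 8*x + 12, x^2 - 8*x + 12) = x^2 - 8*x + 12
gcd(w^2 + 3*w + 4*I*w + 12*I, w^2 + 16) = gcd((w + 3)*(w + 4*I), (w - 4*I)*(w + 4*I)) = w + 4*I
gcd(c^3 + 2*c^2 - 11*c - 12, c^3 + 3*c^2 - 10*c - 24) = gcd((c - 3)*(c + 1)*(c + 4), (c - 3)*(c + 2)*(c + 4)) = c^2 + c - 12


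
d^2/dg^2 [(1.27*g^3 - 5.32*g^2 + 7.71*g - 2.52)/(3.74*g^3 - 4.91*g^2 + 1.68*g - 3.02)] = (-5.6843418860808e-14*g^7 - 102.185028*g^6 + 599.188392000001*g^5 - 899.783412*g^4 + 55.7735780000003*g^3 + 1020.133752*g^2 - 662.510604*g + 41.703088)/(52.313624*g^9 - 206.037348*g^8 + 340.990386*g^7 - 430.201499*g^6 + 485.91696*g^5 - 373.844922*g^4 + 256.540776*g^3 - 159.914436*g^2 + 45.966816*g - 27.543608)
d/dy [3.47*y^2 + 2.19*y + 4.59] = 6.94*y + 2.19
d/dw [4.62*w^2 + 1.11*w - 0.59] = 9.24*w + 1.11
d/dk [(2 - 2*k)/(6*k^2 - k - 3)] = 2*(-6*k^2 + k + (k - 1)*(12*k - 1) + 3)/(-6*k^2 + k + 3)^2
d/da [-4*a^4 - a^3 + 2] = a^2*(-16*a - 3)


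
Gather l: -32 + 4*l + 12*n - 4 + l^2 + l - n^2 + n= l^2 + 5*l - n^2 + 13*n - 36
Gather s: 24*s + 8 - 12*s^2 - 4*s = -12*s^2 + 20*s + 8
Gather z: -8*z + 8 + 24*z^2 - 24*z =24*z^2 - 32*z + 8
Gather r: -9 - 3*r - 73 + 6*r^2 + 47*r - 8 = 6*r^2 + 44*r - 90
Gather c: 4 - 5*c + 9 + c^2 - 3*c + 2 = c^2 - 8*c + 15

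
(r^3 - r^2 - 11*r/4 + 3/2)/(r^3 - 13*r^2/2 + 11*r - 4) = (r + 3/2)/(r - 4)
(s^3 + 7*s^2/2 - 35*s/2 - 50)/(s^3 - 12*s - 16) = (2*s^2 + 15*s + 25)/(2*(s^2 + 4*s + 4))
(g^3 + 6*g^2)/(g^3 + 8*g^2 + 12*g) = g/(g + 2)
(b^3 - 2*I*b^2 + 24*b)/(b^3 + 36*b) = (b + 4*I)/(b + 6*I)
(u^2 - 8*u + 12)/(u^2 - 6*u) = (u - 2)/u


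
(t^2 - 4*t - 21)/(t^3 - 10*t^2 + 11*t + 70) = (t + 3)/(t^2 - 3*t - 10)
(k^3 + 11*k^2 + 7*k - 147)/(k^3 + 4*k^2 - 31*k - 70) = (k^2 + 4*k - 21)/(k^2 - 3*k - 10)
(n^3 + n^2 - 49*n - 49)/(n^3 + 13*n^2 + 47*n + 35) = (n - 7)/(n + 5)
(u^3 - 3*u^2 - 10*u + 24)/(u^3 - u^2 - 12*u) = (u - 2)/u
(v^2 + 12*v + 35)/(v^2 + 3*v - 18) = (v^2 + 12*v + 35)/(v^2 + 3*v - 18)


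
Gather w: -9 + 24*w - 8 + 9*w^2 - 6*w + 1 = 9*w^2 + 18*w - 16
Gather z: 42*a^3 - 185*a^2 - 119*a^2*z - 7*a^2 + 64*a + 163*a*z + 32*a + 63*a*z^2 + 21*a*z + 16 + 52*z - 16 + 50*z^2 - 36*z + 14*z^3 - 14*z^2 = 42*a^3 - 192*a^2 + 96*a + 14*z^3 + z^2*(63*a + 36) + z*(-119*a^2 + 184*a + 16)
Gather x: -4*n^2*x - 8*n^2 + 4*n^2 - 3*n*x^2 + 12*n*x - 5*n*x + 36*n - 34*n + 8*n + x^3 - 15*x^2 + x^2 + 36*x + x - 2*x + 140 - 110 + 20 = -4*n^2 + 10*n + x^3 + x^2*(-3*n - 14) + x*(-4*n^2 + 7*n + 35) + 50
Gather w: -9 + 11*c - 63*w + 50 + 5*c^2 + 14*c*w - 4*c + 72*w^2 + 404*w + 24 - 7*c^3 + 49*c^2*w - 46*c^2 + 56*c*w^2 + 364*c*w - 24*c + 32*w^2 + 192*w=-7*c^3 - 41*c^2 - 17*c + w^2*(56*c + 104) + w*(49*c^2 + 378*c + 533) + 65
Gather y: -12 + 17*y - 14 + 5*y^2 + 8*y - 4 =5*y^2 + 25*y - 30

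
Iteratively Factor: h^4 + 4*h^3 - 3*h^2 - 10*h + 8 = (h - 1)*(h^3 + 5*h^2 + 2*h - 8) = (h - 1)*(h + 4)*(h^2 + h - 2) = (h - 1)*(h + 2)*(h + 4)*(h - 1)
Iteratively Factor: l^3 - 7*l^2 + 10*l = (l - 5)*(l^2 - 2*l) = l*(l - 5)*(l - 2)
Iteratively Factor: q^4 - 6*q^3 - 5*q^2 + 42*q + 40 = (q + 1)*(q^3 - 7*q^2 + 2*q + 40) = (q - 5)*(q + 1)*(q^2 - 2*q - 8) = (q - 5)*(q + 1)*(q + 2)*(q - 4)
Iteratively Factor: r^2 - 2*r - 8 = (r + 2)*(r - 4)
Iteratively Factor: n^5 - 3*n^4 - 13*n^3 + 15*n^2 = (n - 5)*(n^4 + 2*n^3 - 3*n^2) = (n - 5)*(n + 3)*(n^3 - n^2) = n*(n - 5)*(n + 3)*(n^2 - n) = n^2*(n - 5)*(n + 3)*(n - 1)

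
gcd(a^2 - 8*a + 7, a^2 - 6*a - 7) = a - 7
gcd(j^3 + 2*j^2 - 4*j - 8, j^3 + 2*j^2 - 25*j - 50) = j + 2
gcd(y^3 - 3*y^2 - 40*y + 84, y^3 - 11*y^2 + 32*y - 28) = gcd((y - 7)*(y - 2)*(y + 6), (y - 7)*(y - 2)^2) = y^2 - 9*y + 14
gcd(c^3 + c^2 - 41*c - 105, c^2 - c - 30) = c + 5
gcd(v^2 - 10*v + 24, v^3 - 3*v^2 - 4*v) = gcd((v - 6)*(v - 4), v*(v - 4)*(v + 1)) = v - 4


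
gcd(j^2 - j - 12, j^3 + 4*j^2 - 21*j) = 1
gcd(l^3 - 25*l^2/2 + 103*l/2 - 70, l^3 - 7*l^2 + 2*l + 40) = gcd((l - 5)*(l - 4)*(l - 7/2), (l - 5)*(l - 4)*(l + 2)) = l^2 - 9*l + 20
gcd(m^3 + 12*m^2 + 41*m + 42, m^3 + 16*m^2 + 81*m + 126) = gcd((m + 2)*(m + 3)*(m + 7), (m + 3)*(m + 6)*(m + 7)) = m^2 + 10*m + 21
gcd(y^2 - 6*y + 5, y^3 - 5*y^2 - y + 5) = y^2 - 6*y + 5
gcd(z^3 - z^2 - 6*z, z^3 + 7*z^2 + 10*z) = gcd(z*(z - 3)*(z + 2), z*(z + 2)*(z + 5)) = z^2 + 2*z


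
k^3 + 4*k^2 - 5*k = k*(k - 1)*(k + 5)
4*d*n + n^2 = n*(4*d + n)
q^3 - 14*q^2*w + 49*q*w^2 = q*(q - 7*w)^2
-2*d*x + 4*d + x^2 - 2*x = (-2*d + x)*(x - 2)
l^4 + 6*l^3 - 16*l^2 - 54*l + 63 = (l - 3)*(l - 1)*(l + 3)*(l + 7)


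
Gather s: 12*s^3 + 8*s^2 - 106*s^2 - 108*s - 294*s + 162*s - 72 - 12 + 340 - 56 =12*s^3 - 98*s^2 - 240*s + 200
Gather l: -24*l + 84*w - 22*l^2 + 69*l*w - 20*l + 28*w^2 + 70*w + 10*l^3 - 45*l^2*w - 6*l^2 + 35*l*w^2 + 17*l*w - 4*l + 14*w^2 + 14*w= 10*l^3 + l^2*(-45*w - 28) + l*(35*w^2 + 86*w - 48) + 42*w^2 + 168*w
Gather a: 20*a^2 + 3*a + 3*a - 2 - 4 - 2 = 20*a^2 + 6*a - 8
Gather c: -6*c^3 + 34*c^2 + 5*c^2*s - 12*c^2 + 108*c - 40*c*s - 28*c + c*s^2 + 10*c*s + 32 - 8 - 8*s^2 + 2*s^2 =-6*c^3 + c^2*(5*s + 22) + c*(s^2 - 30*s + 80) - 6*s^2 + 24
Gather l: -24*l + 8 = 8 - 24*l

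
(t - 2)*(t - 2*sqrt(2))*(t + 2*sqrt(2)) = t^3 - 2*t^2 - 8*t + 16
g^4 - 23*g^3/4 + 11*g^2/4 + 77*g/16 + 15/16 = (g - 5)*(g - 3/2)*(g + 1/4)*(g + 1/2)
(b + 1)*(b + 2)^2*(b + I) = b^4 + 5*b^3 + I*b^3 + 8*b^2 + 5*I*b^2 + 4*b + 8*I*b + 4*I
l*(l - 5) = l^2 - 5*l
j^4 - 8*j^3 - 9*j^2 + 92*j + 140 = (j - 7)*(j - 5)*(j + 2)^2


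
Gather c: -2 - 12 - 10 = -24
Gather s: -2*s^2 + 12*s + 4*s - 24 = -2*s^2 + 16*s - 24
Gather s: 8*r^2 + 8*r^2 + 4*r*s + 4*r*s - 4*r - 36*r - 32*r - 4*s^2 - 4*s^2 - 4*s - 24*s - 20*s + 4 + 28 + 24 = 16*r^2 - 72*r - 8*s^2 + s*(8*r - 48) + 56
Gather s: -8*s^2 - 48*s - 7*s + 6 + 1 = -8*s^2 - 55*s + 7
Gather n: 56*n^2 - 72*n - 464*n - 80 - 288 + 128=56*n^2 - 536*n - 240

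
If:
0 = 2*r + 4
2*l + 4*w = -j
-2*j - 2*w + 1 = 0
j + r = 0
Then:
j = 2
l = 2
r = -2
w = -3/2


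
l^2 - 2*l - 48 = (l - 8)*(l + 6)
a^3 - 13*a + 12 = (a - 3)*(a - 1)*(a + 4)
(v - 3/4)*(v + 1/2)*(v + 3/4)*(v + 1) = v^4 + 3*v^3/2 - v^2/16 - 27*v/32 - 9/32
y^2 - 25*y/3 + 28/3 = (y - 7)*(y - 4/3)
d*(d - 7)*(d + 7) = d^3 - 49*d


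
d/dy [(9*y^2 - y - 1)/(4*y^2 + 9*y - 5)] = (85*y^2 - 82*y + 14)/(16*y^4 + 72*y^3 + 41*y^2 - 90*y + 25)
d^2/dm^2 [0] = 0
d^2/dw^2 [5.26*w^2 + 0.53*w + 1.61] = 10.5200000000000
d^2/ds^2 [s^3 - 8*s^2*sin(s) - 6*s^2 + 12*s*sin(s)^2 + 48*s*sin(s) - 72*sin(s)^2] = 8*s^2*sin(s) - 48*s*sin(s) - 32*s*cos(s) + 24*s*cos(2*s) + 6*s - 16*sin(s) + 24*sin(2*s) + 96*cos(s) - 144*cos(2*s) - 12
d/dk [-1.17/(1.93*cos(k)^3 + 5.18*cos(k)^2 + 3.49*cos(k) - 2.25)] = (6.7743*sin(k)^2 - 12.1212*cos(k) - 10.8576)*sin(k)/(1.93*cos(k)^3 + 5.18*cos(k)^2 + 3.49*cos(k) - 2.25)^2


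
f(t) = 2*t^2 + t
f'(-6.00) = -23.00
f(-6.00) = 66.00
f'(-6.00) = -23.00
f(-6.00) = 66.00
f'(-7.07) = -27.28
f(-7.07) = 92.90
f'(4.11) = 17.44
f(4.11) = 37.89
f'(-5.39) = -20.56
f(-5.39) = 52.71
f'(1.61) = 7.44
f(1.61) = 6.79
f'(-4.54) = -17.16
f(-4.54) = 36.68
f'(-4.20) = -15.80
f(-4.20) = 31.08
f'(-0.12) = 0.52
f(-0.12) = -0.09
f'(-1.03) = -3.12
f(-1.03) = 1.09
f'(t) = 4*t + 1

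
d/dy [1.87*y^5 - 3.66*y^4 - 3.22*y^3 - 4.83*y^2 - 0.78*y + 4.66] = 9.35*y^4 - 14.64*y^3 - 9.66*y^2 - 9.66*y - 0.78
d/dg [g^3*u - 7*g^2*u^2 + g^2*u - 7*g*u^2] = u*(3*g^2 - 14*g*u + 2*g - 7*u)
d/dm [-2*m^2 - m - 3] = -4*m - 1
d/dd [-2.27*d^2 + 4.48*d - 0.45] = 4.48 - 4.54*d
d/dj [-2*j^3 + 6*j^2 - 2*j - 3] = -6*j^2 + 12*j - 2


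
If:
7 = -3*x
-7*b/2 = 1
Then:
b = -2/7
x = -7/3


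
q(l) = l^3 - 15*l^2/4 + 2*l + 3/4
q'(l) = 3*l^2 - 15*l/2 + 2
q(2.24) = -2.35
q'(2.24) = 0.25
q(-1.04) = -6.51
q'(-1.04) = 13.04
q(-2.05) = -27.72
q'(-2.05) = 29.98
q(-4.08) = -137.75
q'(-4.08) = 82.54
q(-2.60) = -47.38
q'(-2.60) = 41.78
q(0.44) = 0.99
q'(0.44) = -0.72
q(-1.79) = -20.58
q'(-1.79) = 25.04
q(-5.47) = -286.06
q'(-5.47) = 132.79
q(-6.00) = -362.25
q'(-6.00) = 155.00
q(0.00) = 0.75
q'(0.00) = 2.00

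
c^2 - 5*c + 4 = (c - 4)*(c - 1)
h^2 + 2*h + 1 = (h + 1)^2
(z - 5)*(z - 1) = z^2 - 6*z + 5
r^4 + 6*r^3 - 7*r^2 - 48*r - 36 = (r - 3)*(r + 1)*(r + 2)*(r + 6)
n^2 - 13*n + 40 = (n - 8)*(n - 5)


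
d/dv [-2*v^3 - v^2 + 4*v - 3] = -6*v^2 - 2*v + 4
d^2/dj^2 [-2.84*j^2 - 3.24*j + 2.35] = -5.68000000000000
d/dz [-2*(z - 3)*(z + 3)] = -4*z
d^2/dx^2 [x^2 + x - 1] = 2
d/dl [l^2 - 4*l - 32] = 2*l - 4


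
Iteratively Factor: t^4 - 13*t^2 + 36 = (t - 2)*(t^3 + 2*t^2 - 9*t - 18) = (t - 2)*(t + 3)*(t^2 - t - 6) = (t - 2)*(t + 2)*(t + 3)*(t - 3)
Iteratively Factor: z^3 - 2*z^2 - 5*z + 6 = (z - 3)*(z^2 + z - 2) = (z - 3)*(z + 2)*(z - 1)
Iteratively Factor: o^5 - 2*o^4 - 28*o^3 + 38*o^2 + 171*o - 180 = (o - 1)*(o^4 - o^3 - 29*o^2 + 9*o + 180) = (o - 1)*(o + 3)*(o^3 - 4*o^2 - 17*o + 60) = (o - 5)*(o - 1)*(o + 3)*(o^2 + o - 12) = (o - 5)*(o - 3)*(o - 1)*(o + 3)*(o + 4)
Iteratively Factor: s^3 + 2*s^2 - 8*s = (s - 2)*(s^2 + 4*s) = s*(s - 2)*(s + 4)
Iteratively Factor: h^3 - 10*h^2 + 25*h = (h)*(h^2 - 10*h + 25) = h*(h - 5)*(h - 5)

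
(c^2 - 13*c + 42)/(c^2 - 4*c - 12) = (c - 7)/(c + 2)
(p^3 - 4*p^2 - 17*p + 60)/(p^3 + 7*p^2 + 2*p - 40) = (p^2 - 8*p + 15)/(p^2 + 3*p - 10)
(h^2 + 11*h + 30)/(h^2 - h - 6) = (h^2 + 11*h + 30)/(h^2 - h - 6)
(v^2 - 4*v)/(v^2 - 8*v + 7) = v*(v - 4)/(v^2 - 8*v + 7)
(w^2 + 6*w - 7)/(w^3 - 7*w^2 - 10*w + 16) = (w + 7)/(w^2 - 6*w - 16)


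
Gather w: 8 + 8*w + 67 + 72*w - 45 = 80*w + 30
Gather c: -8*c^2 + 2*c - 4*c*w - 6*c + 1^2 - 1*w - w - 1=-8*c^2 + c*(-4*w - 4) - 2*w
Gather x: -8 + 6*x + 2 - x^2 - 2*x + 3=-x^2 + 4*x - 3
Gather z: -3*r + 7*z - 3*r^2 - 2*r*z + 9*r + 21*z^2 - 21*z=-3*r^2 + 6*r + 21*z^2 + z*(-2*r - 14)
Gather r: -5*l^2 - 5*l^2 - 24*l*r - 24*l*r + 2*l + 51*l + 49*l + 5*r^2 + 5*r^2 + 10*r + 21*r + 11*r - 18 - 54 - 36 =-10*l^2 + 102*l + 10*r^2 + r*(42 - 48*l) - 108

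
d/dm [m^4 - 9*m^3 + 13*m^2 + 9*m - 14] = 4*m^3 - 27*m^2 + 26*m + 9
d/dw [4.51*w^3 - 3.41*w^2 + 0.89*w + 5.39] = 13.53*w^2 - 6.82*w + 0.89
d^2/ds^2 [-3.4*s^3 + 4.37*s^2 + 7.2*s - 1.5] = 8.74 - 20.4*s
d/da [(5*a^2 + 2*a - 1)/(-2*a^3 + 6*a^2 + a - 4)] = (10*a^4 + 8*a^3 - 13*a^2 - 28*a - 7)/(4*a^6 - 24*a^5 + 32*a^4 + 28*a^3 - 47*a^2 - 8*a + 16)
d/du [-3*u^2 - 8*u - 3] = -6*u - 8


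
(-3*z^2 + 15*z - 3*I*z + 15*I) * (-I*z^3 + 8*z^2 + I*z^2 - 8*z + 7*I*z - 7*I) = 3*I*z^5 - 27*z^4 - 18*I*z^4 + 162*z^3 - 30*I*z^3 - 114*z^2 + 270*I*z^2 - 126*z - 225*I*z + 105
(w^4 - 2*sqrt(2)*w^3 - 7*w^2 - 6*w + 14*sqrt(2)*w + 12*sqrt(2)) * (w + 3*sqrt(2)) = w^5 + sqrt(2)*w^4 - 19*w^3 - 7*sqrt(2)*w^2 - 6*w^2 - 6*sqrt(2)*w + 84*w + 72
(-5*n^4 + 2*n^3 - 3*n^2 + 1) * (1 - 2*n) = 10*n^5 - 9*n^4 + 8*n^3 - 3*n^2 - 2*n + 1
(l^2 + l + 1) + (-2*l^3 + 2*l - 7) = -2*l^3 + l^2 + 3*l - 6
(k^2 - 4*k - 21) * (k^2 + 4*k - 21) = k^4 - 58*k^2 + 441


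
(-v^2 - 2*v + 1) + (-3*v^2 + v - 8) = -4*v^2 - v - 7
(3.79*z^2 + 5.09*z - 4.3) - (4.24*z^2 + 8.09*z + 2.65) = -0.45*z^2 - 3.0*z - 6.95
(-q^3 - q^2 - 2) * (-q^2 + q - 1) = q^5 + 3*q^2 - 2*q + 2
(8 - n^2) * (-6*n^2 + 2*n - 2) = 6*n^4 - 2*n^3 - 46*n^2 + 16*n - 16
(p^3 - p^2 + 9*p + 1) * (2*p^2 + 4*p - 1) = 2*p^5 + 2*p^4 + 13*p^3 + 39*p^2 - 5*p - 1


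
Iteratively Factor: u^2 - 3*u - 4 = (u + 1)*(u - 4)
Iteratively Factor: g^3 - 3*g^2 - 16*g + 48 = (g - 4)*(g^2 + g - 12) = (g - 4)*(g - 3)*(g + 4)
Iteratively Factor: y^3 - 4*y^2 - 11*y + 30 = (y + 3)*(y^2 - 7*y + 10) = (y - 5)*(y + 3)*(y - 2)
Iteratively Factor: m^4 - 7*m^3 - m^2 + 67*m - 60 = (m - 4)*(m^3 - 3*m^2 - 13*m + 15) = (m - 4)*(m - 1)*(m^2 - 2*m - 15) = (m - 5)*(m - 4)*(m - 1)*(m + 3)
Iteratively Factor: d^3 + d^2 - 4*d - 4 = (d + 1)*(d^2 - 4) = (d - 2)*(d + 1)*(d + 2)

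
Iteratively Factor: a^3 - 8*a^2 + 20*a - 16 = (a - 2)*(a^2 - 6*a + 8) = (a - 4)*(a - 2)*(a - 2)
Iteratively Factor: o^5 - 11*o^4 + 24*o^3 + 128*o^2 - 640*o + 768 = (o - 3)*(o^4 - 8*o^3 + 128*o - 256) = (o - 4)*(o - 3)*(o^3 - 4*o^2 - 16*o + 64) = (o - 4)^2*(o - 3)*(o^2 - 16) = (o - 4)^2*(o - 3)*(o + 4)*(o - 4)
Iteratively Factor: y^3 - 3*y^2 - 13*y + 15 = (y - 1)*(y^2 - 2*y - 15) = (y - 1)*(y + 3)*(y - 5)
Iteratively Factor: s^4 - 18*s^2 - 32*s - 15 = (s - 5)*(s^3 + 5*s^2 + 7*s + 3) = (s - 5)*(s + 3)*(s^2 + 2*s + 1) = (s - 5)*(s + 1)*(s + 3)*(s + 1)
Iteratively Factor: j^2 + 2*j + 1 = (j + 1)*(j + 1)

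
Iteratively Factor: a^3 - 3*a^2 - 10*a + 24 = (a + 3)*(a^2 - 6*a + 8) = (a - 2)*(a + 3)*(a - 4)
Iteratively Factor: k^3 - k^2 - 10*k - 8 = (k + 1)*(k^2 - 2*k - 8) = (k + 1)*(k + 2)*(k - 4)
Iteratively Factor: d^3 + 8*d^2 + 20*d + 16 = (d + 2)*(d^2 + 6*d + 8) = (d + 2)*(d + 4)*(d + 2)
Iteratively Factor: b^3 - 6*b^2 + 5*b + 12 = (b - 3)*(b^2 - 3*b - 4) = (b - 4)*(b - 3)*(b + 1)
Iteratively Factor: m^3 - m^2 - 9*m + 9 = (m - 3)*(m^2 + 2*m - 3) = (m - 3)*(m + 3)*(m - 1)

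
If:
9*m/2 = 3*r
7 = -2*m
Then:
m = -7/2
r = -21/4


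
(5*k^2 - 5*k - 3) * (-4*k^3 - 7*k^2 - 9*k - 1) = -20*k^5 - 15*k^4 + 2*k^3 + 61*k^2 + 32*k + 3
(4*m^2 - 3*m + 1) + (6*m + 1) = 4*m^2 + 3*m + 2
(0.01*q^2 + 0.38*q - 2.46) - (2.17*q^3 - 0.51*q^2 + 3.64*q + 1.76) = -2.17*q^3 + 0.52*q^2 - 3.26*q - 4.22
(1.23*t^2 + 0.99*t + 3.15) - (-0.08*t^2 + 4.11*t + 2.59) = 1.31*t^2 - 3.12*t + 0.56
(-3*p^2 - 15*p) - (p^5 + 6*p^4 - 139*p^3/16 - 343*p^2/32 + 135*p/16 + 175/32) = -p^5 - 6*p^4 + 139*p^3/16 + 247*p^2/32 - 375*p/16 - 175/32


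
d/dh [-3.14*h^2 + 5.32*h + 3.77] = 5.32 - 6.28*h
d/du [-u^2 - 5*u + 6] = -2*u - 5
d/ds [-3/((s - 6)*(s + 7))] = 3*(2*s + 1)/((s - 6)^2*(s + 7)^2)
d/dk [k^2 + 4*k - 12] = 2*k + 4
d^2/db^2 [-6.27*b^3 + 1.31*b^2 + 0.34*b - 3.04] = 2.62 - 37.62*b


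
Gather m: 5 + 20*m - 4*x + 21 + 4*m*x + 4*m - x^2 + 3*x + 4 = m*(4*x + 24) - x^2 - x + 30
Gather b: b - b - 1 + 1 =0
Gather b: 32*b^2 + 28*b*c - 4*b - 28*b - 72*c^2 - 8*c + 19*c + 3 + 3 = 32*b^2 + b*(28*c - 32) - 72*c^2 + 11*c + 6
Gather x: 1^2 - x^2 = 1 - x^2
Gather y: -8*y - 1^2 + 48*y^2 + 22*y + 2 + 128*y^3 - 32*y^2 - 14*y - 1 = 128*y^3 + 16*y^2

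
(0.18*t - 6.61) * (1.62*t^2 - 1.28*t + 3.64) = 0.2916*t^3 - 10.9386*t^2 + 9.116*t - 24.0604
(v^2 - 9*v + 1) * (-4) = -4*v^2 + 36*v - 4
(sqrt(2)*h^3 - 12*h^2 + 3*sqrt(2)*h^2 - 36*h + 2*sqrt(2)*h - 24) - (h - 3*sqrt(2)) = sqrt(2)*h^3 - 12*h^2 + 3*sqrt(2)*h^2 - 37*h + 2*sqrt(2)*h - 24 + 3*sqrt(2)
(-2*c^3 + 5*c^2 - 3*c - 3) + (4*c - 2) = -2*c^3 + 5*c^2 + c - 5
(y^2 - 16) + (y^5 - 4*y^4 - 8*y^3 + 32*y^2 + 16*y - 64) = y^5 - 4*y^4 - 8*y^3 + 33*y^2 + 16*y - 80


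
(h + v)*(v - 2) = h*v - 2*h + v^2 - 2*v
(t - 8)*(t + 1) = t^2 - 7*t - 8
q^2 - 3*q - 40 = (q - 8)*(q + 5)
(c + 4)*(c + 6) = c^2 + 10*c + 24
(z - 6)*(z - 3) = z^2 - 9*z + 18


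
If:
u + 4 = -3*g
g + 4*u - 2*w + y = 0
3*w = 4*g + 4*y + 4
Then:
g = -5*y/41 - 56/41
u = 15*y/41 + 4/41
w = 48*y/41 - 20/41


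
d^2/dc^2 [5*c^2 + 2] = 10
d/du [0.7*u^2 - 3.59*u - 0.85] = 1.4*u - 3.59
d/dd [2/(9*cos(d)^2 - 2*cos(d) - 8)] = 4*(9*cos(d) - 1)*sin(d)/(-9*cos(d)^2 + 2*cos(d) + 8)^2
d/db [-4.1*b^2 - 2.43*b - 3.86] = -8.2*b - 2.43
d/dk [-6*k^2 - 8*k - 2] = -12*k - 8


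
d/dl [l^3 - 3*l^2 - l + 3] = 3*l^2 - 6*l - 1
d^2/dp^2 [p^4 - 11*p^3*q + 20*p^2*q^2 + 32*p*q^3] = 12*p^2 - 66*p*q + 40*q^2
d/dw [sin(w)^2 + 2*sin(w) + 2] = 2*(sin(w) + 1)*cos(w)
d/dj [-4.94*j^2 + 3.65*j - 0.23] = 3.65 - 9.88*j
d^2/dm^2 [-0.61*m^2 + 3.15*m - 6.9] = -1.22000000000000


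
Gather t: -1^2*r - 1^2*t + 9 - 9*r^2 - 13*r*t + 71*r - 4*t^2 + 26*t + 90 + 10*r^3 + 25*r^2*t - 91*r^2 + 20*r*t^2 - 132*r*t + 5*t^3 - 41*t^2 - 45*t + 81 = 10*r^3 - 100*r^2 + 70*r + 5*t^3 + t^2*(20*r - 45) + t*(25*r^2 - 145*r - 20) + 180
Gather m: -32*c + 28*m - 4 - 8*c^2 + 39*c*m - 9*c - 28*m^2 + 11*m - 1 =-8*c^2 - 41*c - 28*m^2 + m*(39*c + 39) - 5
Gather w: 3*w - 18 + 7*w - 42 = 10*w - 60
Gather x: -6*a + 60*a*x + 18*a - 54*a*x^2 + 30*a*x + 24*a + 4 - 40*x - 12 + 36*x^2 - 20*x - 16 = 36*a + x^2*(36 - 54*a) + x*(90*a - 60) - 24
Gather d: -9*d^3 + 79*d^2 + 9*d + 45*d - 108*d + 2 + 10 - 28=-9*d^3 + 79*d^2 - 54*d - 16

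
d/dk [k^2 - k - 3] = 2*k - 1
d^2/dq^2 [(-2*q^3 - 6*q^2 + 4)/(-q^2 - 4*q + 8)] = 24*(2*q^3 - 5*q^2 + 28*q + 24)/(q^6 + 12*q^5 + 24*q^4 - 128*q^3 - 192*q^2 + 768*q - 512)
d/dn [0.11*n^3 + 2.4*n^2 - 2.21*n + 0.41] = 0.33*n^2 + 4.8*n - 2.21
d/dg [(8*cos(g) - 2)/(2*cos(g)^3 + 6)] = (8*cos(g)^3 - 3*cos(g)^2 - 12)*sin(g)/(cos(g)^6 + 6*cos(g)^3 + 9)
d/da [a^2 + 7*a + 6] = 2*a + 7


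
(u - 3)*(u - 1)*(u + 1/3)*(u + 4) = u^4 + u^3/3 - 13*u^2 + 23*u/3 + 4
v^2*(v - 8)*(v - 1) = v^4 - 9*v^3 + 8*v^2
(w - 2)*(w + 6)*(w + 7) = w^3 + 11*w^2 + 16*w - 84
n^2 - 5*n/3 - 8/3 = (n - 8/3)*(n + 1)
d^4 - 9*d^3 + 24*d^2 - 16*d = d*(d - 4)^2*(d - 1)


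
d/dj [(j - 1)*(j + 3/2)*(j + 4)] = 3*j^2 + 9*j + 1/2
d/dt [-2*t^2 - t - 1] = -4*t - 1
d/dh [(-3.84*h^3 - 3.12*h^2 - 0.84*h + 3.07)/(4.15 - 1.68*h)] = (12.9024*h^3 - 42.5664*h^2 - 25.896*h + 1.6716)/(2.8224*h^2 - 13.944*h + 17.2225)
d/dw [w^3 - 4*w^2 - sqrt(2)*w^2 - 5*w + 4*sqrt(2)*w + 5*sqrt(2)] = 3*w^2 - 8*w - 2*sqrt(2)*w - 5 + 4*sqrt(2)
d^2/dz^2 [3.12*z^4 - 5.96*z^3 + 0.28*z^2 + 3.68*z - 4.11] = 37.44*z^2 - 35.76*z + 0.56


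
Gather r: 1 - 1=0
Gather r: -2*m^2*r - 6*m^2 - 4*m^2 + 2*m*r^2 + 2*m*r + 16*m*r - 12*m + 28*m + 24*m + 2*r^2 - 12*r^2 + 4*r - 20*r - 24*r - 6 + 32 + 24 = -10*m^2 + 40*m + r^2*(2*m - 10) + r*(-2*m^2 + 18*m - 40) + 50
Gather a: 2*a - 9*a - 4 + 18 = 14 - 7*a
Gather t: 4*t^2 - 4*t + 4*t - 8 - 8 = 4*t^2 - 16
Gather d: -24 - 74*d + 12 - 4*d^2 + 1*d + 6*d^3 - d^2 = 6*d^3 - 5*d^2 - 73*d - 12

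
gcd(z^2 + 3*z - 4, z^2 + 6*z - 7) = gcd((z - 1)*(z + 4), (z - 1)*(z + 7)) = z - 1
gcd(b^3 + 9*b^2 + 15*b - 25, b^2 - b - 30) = b + 5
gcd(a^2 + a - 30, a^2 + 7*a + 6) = a + 6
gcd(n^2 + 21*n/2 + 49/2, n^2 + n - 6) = 1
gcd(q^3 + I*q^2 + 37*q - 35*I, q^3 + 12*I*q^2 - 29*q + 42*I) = q^2 + 6*I*q + 7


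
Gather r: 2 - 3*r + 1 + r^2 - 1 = r^2 - 3*r + 2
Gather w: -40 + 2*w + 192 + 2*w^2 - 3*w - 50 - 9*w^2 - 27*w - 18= -7*w^2 - 28*w + 84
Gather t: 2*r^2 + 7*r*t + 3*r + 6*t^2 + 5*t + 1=2*r^2 + 3*r + 6*t^2 + t*(7*r + 5) + 1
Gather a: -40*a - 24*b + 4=-40*a - 24*b + 4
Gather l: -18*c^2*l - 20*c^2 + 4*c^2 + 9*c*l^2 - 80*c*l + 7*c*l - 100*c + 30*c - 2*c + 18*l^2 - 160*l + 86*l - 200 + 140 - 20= -16*c^2 - 72*c + l^2*(9*c + 18) + l*(-18*c^2 - 73*c - 74) - 80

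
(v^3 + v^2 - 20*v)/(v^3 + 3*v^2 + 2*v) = (v^2 + v - 20)/(v^2 + 3*v + 2)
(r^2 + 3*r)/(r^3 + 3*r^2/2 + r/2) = 2*(r + 3)/(2*r^2 + 3*r + 1)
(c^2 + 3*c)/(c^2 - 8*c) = (c + 3)/(c - 8)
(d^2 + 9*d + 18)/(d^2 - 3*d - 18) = (d + 6)/(d - 6)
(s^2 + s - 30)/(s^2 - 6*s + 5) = (s + 6)/(s - 1)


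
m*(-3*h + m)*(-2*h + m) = 6*h^2*m - 5*h*m^2 + m^3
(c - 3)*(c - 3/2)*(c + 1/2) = c^3 - 4*c^2 + 9*c/4 + 9/4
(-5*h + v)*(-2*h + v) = 10*h^2 - 7*h*v + v^2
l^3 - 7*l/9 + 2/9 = (l - 2/3)*(l - 1/3)*(l + 1)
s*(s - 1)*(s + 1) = s^3 - s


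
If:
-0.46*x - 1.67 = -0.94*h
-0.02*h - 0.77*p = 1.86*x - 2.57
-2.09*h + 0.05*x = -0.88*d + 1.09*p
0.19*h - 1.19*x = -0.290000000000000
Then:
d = 7.21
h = 2.06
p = 1.90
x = 0.57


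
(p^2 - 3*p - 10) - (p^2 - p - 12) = 2 - 2*p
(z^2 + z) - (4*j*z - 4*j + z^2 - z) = -4*j*z + 4*j + 2*z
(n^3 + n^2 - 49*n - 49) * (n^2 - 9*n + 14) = n^5 - 8*n^4 - 44*n^3 + 406*n^2 - 245*n - 686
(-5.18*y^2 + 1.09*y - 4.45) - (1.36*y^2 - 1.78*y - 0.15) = -6.54*y^2 + 2.87*y - 4.3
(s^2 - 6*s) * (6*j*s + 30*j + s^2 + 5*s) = 6*j*s^3 - 6*j*s^2 - 180*j*s + s^4 - s^3 - 30*s^2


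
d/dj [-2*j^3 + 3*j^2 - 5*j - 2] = -6*j^2 + 6*j - 5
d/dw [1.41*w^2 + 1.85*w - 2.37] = 2.82*w + 1.85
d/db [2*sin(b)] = 2*cos(b)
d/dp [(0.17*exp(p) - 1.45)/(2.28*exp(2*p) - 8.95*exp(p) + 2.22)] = (-0.3876*exp(2*p) + 6.612*exp(p) - 12.6001)*exp(p)/(5.1984*exp(4*p) - 40.812*exp(3*p) + 90.2257*exp(2*p) - 39.738*exp(p) + 4.9284)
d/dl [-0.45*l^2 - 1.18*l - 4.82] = -0.9*l - 1.18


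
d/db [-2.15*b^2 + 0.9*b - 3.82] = 0.9 - 4.3*b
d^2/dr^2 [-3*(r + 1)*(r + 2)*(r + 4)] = -18*r - 42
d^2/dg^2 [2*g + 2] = 0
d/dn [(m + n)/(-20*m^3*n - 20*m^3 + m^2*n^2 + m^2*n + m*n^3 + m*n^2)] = (-20*m^2*n - 20*m^2 + m*n^2 + m*n + n^3 + n^2 - (m + n)*(-20*m^2 + 2*m*n + m + 3*n^2 + 2*n))/(m*(-20*m^2*n - 20*m^2 + m*n^2 + m*n + n^3 + n^2)^2)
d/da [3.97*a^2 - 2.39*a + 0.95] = 7.94*a - 2.39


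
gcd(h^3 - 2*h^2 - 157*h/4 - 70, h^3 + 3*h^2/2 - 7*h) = h + 7/2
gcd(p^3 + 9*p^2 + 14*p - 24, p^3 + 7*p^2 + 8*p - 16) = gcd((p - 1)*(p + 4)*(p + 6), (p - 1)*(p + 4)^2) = p^2 + 3*p - 4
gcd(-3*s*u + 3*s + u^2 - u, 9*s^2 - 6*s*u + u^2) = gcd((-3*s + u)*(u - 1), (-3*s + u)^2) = 3*s - u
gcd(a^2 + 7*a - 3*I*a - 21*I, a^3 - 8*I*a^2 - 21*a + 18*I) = a - 3*I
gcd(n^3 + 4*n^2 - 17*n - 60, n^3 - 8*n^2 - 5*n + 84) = n^2 - n - 12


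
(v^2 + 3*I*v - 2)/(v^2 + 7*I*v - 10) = (v + I)/(v + 5*I)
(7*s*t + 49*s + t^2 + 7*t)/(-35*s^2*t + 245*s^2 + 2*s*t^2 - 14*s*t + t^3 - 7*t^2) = (-t - 7)/(5*s*t - 35*s - t^2 + 7*t)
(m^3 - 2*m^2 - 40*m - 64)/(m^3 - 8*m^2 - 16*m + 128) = (m + 2)/(m - 4)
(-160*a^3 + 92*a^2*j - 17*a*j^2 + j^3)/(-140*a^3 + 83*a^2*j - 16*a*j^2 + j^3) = (8*a - j)/(7*a - j)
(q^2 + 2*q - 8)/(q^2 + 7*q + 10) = (q^2 + 2*q - 8)/(q^2 + 7*q + 10)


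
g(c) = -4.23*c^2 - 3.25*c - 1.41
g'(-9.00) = 72.89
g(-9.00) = -314.79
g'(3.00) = -28.63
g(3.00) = -49.23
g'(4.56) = -41.83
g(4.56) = -104.19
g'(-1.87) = 12.57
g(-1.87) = -10.12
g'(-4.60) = 35.67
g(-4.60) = -75.97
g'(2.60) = -25.25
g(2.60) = -38.45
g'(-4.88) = 38.03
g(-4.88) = -86.28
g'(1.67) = -17.38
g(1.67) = -18.63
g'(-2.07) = 14.26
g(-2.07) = -12.81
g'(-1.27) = 7.49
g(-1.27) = -4.11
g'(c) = -8.46*c - 3.25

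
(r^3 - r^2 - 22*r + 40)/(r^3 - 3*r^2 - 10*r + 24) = (r + 5)/(r + 3)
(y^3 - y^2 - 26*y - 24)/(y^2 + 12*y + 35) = (y^3 - y^2 - 26*y - 24)/(y^2 + 12*y + 35)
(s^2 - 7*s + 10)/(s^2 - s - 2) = (s - 5)/(s + 1)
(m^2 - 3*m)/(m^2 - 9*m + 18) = m/(m - 6)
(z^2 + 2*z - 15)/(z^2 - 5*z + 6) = (z + 5)/(z - 2)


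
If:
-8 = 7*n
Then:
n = -8/7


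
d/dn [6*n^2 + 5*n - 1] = 12*n + 5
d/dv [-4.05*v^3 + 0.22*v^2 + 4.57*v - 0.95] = -12.15*v^2 + 0.44*v + 4.57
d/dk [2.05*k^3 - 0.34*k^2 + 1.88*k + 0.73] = 6.15*k^2 - 0.68*k + 1.88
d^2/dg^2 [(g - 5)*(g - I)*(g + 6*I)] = 6*g - 10 + 10*I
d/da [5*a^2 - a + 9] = 10*a - 1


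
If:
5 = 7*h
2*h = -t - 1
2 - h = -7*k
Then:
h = 5/7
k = -9/49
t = -17/7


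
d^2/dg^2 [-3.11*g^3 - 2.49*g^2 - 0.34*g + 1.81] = -18.66*g - 4.98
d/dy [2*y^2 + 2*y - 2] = 4*y + 2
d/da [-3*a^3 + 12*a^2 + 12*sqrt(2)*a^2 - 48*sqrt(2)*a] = -9*a^2 + 24*a + 24*sqrt(2)*a - 48*sqrt(2)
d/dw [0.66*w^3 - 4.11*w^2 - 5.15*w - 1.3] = 1.98*w^2 - 8.22*w - 5.15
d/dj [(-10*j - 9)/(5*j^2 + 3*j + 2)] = (50*j^2 + 90*j + 7)/(25*j^4 + 30*j^3 + 29*j^2 + 12*j + 4)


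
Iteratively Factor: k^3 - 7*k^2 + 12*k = (k - 3)*(k^2 - 4*k) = k*(k - 3)*(k - 4)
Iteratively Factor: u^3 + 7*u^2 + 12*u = (u)*(u^2 + 7*u + 12) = u*(u + 3)*(u + 4)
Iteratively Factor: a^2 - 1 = (a + 1)*(a - 1)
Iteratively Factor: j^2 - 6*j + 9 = (j - 3)*(j - 3)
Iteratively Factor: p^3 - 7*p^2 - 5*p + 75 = (p - 5)*(p^2 - 2*p - 15) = (p - 5)^2*(p + 3)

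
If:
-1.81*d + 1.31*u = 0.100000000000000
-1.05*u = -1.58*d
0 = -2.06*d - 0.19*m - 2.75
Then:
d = 0.62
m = -21.20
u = 0.93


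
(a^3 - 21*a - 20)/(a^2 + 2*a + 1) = (a^2 - a - 20)/(a + 1)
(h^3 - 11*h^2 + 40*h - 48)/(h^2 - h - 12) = (h^2 - 7*h + 12)/(h + 3)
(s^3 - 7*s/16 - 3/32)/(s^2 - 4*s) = (32*s^3 - 14*s - 3)/(32*s*(s - 4))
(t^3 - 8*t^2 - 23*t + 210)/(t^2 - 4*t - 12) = (t^2 - 2*t - 35)/(t + 2)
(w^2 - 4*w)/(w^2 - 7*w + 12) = w/(w - 3)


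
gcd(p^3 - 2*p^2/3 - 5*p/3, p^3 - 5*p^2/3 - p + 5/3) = p^2 - 2*p/3 - 5/3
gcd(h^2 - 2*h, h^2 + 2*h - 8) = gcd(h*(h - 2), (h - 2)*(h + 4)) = h - 2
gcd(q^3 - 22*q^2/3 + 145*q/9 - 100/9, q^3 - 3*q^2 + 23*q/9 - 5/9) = q - 5/3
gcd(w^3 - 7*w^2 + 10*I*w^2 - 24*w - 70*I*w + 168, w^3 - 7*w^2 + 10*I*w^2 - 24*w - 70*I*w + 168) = w^3 + w^2*(-7 + 10*I) + w*(-24 - 70*I) + 168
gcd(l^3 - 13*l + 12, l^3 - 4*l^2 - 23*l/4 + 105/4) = l - 3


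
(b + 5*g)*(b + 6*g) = b^2 + 11*b*g + 30*g^2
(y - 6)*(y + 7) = y^2 + y - 42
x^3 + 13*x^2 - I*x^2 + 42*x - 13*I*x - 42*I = (x + 6)*(x + 7)*(x - I)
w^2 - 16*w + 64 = (w - 8)^2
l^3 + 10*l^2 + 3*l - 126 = (l - 3)*(l + 6)*(l + 7)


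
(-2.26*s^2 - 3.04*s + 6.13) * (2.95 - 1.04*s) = 2.3504*s^3 - 3.5054*s^2 - 15.3432*s + 18.0835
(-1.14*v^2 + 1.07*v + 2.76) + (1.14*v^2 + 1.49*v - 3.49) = 2.56*v - 0.73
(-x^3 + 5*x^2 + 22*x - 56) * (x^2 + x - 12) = -x^5 + 4*x^4 + 39*x^3 - 94*x^2 - 320*x + 672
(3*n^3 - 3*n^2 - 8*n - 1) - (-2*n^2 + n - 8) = 3*n^3 - n^2 - 9*n + 7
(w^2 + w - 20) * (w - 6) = w^3 - 5*w^2 - 26*w + 120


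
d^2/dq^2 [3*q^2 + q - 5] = 6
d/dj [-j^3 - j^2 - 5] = j*(-3*j - 2)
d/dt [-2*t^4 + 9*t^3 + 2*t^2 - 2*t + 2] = -8*t^3 + 27*t^2 + 4*t - 2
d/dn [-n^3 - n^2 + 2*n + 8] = -3*n^2 - 2*n + 2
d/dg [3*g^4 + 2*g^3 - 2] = g^2*(12*g + 6)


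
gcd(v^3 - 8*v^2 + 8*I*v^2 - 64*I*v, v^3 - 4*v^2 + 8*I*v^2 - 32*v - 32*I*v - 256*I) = v^2 + v*(-8 + 8*I) - 64*I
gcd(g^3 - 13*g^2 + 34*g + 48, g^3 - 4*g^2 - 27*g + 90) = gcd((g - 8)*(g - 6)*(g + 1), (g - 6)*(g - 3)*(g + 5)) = g - 6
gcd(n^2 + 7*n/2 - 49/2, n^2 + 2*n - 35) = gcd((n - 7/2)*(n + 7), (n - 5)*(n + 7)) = n + 7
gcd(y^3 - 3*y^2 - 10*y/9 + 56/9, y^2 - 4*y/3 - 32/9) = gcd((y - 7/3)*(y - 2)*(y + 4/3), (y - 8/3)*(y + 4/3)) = y + 4/3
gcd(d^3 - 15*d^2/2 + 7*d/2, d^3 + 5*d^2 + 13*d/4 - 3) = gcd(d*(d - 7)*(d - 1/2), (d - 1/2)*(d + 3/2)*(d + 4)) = d - 1/2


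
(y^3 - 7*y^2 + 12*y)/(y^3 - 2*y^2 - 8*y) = (y - 3)/(y + 2)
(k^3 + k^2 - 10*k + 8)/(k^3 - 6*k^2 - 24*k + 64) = (k - 1)/(k - 8)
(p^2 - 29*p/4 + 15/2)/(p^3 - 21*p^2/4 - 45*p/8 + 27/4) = 2*(4*p - 5)/(8*p^2 + 6*p - 9)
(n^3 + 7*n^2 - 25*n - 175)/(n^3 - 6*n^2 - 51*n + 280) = (n + 5)/(n - 8)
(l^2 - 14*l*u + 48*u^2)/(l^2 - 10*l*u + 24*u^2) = (-l + 8*u)/(-l + 4*u)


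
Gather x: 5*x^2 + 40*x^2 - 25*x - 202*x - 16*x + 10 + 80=45*x^2 - 243*x + 90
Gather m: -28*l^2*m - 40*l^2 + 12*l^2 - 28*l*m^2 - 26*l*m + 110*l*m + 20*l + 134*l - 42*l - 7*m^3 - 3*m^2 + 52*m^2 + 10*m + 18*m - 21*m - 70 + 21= -28*l^2 + 112*l - 7*m^3 + m^2*(49 - 28*l) + m*(-28*l^2 + 84*l + 7) - 49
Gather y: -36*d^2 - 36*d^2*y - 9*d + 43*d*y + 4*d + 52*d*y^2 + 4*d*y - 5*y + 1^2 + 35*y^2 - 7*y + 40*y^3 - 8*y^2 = -36*d^2 - 5*d + 40*y^3 + y^2*(52*d + 27) + y*(-36*d^2 + 47*d - 12) + 1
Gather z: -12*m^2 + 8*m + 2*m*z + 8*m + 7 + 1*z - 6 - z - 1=-12*m^2 + 2*m*z + 16*m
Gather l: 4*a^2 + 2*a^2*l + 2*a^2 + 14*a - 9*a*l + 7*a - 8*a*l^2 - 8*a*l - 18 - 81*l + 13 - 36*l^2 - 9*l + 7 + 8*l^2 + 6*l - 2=6*a^2 + 21*a + l^2*(-8*a - 28) + l*(2*a^2 - 17*a - 84)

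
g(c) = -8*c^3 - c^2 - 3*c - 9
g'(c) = -24*c^2 - 2*c - 3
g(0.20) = -9.70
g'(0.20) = -4.36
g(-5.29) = 1163.17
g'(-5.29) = -664.04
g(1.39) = -36.59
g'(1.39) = -52.15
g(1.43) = -38.73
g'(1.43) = -54.94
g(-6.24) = 1914.55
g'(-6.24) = -925.02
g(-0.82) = -2.80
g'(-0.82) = -17.50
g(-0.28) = -8.06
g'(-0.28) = -4.32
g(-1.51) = 20.79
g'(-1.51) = -54.70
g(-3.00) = 207.00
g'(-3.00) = -213.00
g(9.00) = -5949.00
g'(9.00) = -1965.00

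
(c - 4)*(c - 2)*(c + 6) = c^3 - 28*c + 48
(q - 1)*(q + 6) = q^2 + 5*q - 6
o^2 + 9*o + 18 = (o + 3)*(o + 6)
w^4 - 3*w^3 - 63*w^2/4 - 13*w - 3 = (w - 6)*(w + 1/2)^2*(w + 2)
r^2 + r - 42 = (r - 6)*(r + 7)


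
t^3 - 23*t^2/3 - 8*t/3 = t*(t - 8)*(t + 1/3)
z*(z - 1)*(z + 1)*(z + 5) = z^4 + 5*z^3 - z^2 - 5*z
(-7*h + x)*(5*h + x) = -35*h^2 - 2*h*x + x^2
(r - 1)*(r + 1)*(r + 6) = r^3 + 6*r^2 - r - 6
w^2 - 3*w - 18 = (w - 6)*(w + 3)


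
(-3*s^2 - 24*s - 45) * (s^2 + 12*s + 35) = -3*s^4 - 60*s^3 - 438*s^2 - 1380*s - 1575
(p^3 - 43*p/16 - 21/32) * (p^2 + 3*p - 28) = p^5 + 3*p^4 - 491*p^3/16 - 279*p^2/32 + 2345*p/32 + 147/8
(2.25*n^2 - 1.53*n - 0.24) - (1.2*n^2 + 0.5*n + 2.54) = 1.05*n^2 - 2.03*n - 2.78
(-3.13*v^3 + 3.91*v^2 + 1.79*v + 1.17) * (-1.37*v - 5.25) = 4.2881*v^4 + 11.0758*v^3 - 22.9798*v^2 - 11.0004*v - 6.1425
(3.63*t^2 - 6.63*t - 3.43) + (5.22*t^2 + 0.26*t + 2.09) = 8.85*t^2 - 6.37*t - 1.34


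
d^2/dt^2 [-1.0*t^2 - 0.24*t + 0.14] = -2.00000000000000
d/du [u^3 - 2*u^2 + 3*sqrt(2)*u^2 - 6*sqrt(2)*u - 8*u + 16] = 3*u^2 - 4*u + 6*sqrt(2)*u - 6*sqrt(2) - 8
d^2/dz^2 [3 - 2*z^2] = -4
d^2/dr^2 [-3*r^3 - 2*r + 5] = -18*r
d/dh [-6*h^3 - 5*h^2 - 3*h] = -18*h^2 - 10*h - 3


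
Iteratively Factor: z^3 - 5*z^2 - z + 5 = (z - 5)*(z^2 - 1) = (z - 5)*(z + 1)*(z - 1)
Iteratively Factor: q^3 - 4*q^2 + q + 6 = (q - 3)*(q^2 - q - 2) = (q - 3)*(q + 1)*(q - 2)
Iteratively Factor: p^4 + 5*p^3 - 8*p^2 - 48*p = (p - 3)*(p^3 + 8*p^2 + 16*p) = p*(p - 3)*(p^2 + 8*p + 16) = p*(p - 3)*(p + 4)*(p + 4)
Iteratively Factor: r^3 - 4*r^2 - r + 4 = (r - 1)*(r^2 - 3*r - 4) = (r - 4)*(r - 1)*(r + 1)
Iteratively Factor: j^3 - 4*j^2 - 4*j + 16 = (j - 2)*(j^2 - 2*j - 8) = (j - 4)*(j - 2)*(j + 2)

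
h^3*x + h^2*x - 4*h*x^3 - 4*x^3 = (h - 2*x)*(h + 2*x)*(h*x + x)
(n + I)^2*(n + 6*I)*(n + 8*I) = n^4 + 16*I*n^3 - 77*n^2 - 110*I*n + 48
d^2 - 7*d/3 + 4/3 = (d - 4/3)*(d - 1)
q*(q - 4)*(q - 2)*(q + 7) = q^4 + q^3 - 34*q^2 + 56*q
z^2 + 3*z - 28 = (z - 4)*(z + 7)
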